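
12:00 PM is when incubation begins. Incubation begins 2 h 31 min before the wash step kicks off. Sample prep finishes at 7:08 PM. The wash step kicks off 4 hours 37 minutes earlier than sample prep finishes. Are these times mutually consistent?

The wash step starts at 7:08 PM − 277 min = 2:31 PM.
Incubation starts at 2:31 PM − 151 min = 12:00 PM.
That matches the stated 12:00 PM, so the schedule is consistent.

Yes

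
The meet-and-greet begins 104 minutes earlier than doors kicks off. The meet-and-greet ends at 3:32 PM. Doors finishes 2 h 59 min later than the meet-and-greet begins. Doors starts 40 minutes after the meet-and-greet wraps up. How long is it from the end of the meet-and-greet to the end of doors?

1 h 55 min

Doors starts at 3:32 PM + 40 min = 4:12 PM.
The meet-and-greet starts at 4:12 PM − 104 min = 2:28 PM.
Doors ends at 2:28 PM + 179 min = 5:27 PM.
From 3:32 PM to 5:27 PM is 1 h 55 min.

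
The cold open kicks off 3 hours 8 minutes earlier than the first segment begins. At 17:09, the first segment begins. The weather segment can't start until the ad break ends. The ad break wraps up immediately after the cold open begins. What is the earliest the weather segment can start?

The cold open starts at 17:09 − 188 min = 14:01.
So the ad break ends at 14:01.
The weather segment is bounded by the ad break, so the earliest it can start is 14:01.

14:01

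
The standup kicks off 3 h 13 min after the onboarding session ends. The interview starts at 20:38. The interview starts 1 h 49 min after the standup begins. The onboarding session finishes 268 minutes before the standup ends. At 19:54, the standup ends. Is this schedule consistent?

The onboarding session ends at 19:54 − 268 min = 15:26.
The standup starts at 15:26 + 193 min = 18:39.
The interview starts at 18:39 + 109 min = 20:28.
But the interview is also said to start at 20:38 — a 10-minute conflict.

No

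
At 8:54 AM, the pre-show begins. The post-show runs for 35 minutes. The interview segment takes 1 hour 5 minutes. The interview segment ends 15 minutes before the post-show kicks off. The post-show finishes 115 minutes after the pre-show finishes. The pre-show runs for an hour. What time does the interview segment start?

9:54 AM

The pre-show ends at 8:54 AM + 60 min = 9:54 AM.
The post-show ends at 9:54 AM + 115 min = 11:49 AM.
The post-show starts at 11:49 AM − 35 min = 11:14 AM.
The interview segment ends at 11:14 AM − 15 min = 10:59 AM.
The interview segment starts at 10:59 AM − 65 min = 9:54 AM.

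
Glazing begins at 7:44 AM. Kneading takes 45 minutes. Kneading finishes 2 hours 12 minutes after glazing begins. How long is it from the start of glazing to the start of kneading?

Kneading ends at 7:44 AM + 132 min = 9:56 AM.
Kneading starts at 9:56 AM − 45 min = 9:11 AM.
From 7:44 AM to 9:11 AM is 87 minutes.

87 minutes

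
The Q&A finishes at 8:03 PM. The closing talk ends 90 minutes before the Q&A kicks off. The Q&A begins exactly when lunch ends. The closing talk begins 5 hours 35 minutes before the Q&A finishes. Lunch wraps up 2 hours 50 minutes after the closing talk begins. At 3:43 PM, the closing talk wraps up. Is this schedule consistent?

No

The closing talk starts at 8:03 PM − 335 min = 2:28 PM.
Lunch ends at 2:28 PM + 170 min = 5:18 PM.
So the Q&A starts at 5:18 PM.
The closing talk ends at 5:18 PM − 90 min = 3:48 PM.
But the closing talk is also said to end at 3:43 PM — a 5-minute conflict.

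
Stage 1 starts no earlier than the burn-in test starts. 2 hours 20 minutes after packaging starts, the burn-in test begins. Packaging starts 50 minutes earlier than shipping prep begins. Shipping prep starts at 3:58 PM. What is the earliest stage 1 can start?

Packaging starts at 3:58 PM − 50 min = 3:08 PM.
The burn-in test starts at 3:08 PM + 140 min = 5:28 PM.
Stage 1 is bounded by the burn-in test, so the earliest it can start is 5:28 PM.

5:28 PM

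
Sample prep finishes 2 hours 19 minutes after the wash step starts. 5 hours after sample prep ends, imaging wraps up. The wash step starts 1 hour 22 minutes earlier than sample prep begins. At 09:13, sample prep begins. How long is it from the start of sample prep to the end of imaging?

357 minutes

The wash step starts at 09:13 − 82 min = 07:51.
Sample prep ends at 07:51 + 139 min = 10:10.
Imaging ends at 10:10 + 300 min = 15:10.
From 09:13 to 15:10 is 357 minutes.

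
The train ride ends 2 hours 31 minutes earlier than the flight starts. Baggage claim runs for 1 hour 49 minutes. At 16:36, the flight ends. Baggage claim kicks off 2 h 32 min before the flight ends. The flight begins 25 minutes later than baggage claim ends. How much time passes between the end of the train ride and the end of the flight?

169 minutes

Baggage claim starts at 16:36 − 152 min = 14:04.
Baggage claim ends at 14:04 + 109 min = 15:53.
The flight starts at 15:53 + 25 min = 16:18.
The train ride ends at 16:18 − 151 min = 13:47.
From 13:47 to 16:36 is 169 minutes.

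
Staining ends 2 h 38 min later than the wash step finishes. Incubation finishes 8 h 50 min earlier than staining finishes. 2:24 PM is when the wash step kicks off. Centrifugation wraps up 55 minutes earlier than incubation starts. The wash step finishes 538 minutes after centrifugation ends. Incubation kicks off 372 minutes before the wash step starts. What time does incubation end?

10:03 AM

Incubation starts at 2:24 PM − 372 min = 8:12 AM.
Centrifugation ends at 8:12 AM − 55 min = 7:17 AM.
The wash step ends at 7:17 AM + 538 min = 4:15 PM.
Staining ends at 4:15 PM + 158 min = 6:53 PM.
Incubation ends at 6:53 PM − 530 min = 10:03 AM.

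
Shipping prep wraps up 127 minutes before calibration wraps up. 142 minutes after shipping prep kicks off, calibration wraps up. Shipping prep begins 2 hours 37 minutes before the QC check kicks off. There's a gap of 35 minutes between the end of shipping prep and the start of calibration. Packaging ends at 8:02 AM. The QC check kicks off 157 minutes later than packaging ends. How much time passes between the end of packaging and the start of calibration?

The QC check starts at 8:02 AM + 157 min = 10:39 AM.
Shipping prep starts at 10:39 AM − 157 min = 8:02 AM.
Calibration ends at 8:02 AM + 142 min = 10:24 AM.
Shipping prep ends at 10:24 AM − 127 min = 8:17 AM.
Calibration starts at 8:17 AM + 35 min = 8:52 AM.
From 8:02 AM to 8:52 AM is 50 minutes.

50 minutes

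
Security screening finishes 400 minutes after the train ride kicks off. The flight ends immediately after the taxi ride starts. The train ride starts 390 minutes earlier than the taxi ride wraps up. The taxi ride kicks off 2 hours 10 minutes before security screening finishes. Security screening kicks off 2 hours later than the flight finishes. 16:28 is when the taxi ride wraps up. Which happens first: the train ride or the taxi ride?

The train ride starts at 16:28 − 390 min = 09:58.
Security screening ends at 09:58 + 400 min = 16:38.
The taxi ride starts at 16:38 − 130 min = 14:28.
The train ride starts at 09:58 and the taxi ride starts at 14:28, so the train ride is first.

the train ride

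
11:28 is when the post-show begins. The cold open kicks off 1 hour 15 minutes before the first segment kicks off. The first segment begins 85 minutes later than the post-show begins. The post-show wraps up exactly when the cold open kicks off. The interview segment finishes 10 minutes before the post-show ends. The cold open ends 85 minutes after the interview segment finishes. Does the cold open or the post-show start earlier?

The first segment starts at 11:28 + 85 min = 12:53.
The cold open starts at 12:53 − 75 min = 11:38.
The cold open starts at 11:38 and the post-show starts at 11:28, so the post-show is first.

the post-show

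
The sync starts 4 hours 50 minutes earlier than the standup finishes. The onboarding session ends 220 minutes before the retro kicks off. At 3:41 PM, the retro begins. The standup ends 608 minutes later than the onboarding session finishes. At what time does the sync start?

The onboarding session ends at 3:41 PM − 220 min = 12:01 PM.
The standup ends at 12:01 PM + 608 min = 10:09 PM.
The sync starts at 10:09 PM − 290 min = 5:19 PM.

5:19 PM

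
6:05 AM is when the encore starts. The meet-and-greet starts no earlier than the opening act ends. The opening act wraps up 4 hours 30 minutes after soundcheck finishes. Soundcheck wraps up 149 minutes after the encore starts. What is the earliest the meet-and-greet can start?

Soundcheck ends at 6:05 AM + 149 min = 8:34 AM.
The opening act ends at 8:34 AM + 270 min = 1:04 PM.
The meet-and-greet is bounded by the opening act, so the earliest it can start is 1:04 PM.

1:04 PM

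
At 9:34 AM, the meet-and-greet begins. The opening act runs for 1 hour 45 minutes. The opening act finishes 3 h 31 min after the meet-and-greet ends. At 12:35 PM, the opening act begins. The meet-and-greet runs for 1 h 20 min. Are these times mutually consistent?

No

The meet-and-greet ends at 9:34 AM + 80 min = 10:54 AM.
The opening act ends at 10:54 AM + 211 min = 2:25 PM.
The opening act starts at 2:25 PM − 105 min = 12:40 PM.
But the opening act is also said to start at 12:35 PM — a 5-minute conflict.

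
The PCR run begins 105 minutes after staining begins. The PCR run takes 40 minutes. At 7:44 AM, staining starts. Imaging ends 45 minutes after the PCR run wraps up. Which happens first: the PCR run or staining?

staining

The PCR run starts at 7:44 AM + 105 min = 9:29 AM.
The PCR run starts at 9:29 AM and staining starts at 7:44 AM, so staining is first.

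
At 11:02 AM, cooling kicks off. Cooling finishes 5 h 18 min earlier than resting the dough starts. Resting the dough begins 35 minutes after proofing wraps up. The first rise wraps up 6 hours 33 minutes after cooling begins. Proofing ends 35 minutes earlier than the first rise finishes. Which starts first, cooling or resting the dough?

cooling

The first rise ends at 11:02 AM + 393 min = 5:35 PM.
Proofing ends at 5:35 PM − 35 min = 5:00 PM.
Resting the dough starts at 5:00 PM + 35 min = 5:35 PM.
Cooling starts at 11:02 AM and resting the dough starts at 5:35 PM, so cooling is first.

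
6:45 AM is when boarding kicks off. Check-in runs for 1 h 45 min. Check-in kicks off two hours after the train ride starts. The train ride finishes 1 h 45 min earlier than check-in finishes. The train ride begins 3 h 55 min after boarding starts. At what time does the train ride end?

The train ride starts at 6:45 AM + 235 min = 10:40 AM.
Check-in starts at 10:40 AM + 120 min = 12:40 PM.
Check-in ends at 12:40 PM + 105 min = 2:25 PM.
The train ride ends at 2:25 PM − 105 min = 12:40 PM.

12:40 PM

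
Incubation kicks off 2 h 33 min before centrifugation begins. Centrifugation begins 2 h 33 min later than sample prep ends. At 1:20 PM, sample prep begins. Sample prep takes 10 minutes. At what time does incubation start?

Sample prep ends at 1:20 PM + 10 min = 1:30 PM.
Centrifugation starts at 1:30 PM + 153 min = 4:03 PM.
Incubation starts at 4:03 PM − 153 min = 1:30 PM.

1:30 PM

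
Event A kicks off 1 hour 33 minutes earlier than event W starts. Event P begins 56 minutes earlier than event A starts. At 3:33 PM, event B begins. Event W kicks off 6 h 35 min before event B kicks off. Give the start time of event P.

Event W starts at 3:33 PM − 395 min = 8:58 AM.
Event A starts at 8:58 AM − 93 min = 7:25 AM.
Event P starts at 7:25 AM − 56 min = 6:29 AM.

6:29 AM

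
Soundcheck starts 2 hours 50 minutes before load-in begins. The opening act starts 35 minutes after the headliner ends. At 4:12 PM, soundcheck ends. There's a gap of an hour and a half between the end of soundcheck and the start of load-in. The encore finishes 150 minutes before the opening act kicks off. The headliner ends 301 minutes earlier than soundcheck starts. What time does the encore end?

Load-in starts at 4:12 PM + 90 min = 5:42 PM.
Soundcheck starts at 5:42 PM − 170 min = 2:52 PM.
The headliner ends at 2:52 PM − 301 min = 9:51 AM.
The opening act starts at 9:51 AM + 35 min = 10:26 AM.
The encore ends at 10:26 AM − 150 min = 7:56 AM.

7:56 AM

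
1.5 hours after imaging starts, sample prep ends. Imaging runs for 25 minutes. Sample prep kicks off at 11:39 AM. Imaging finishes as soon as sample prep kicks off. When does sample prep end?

Imaging ends at 11:39 AM.
Imaging starts at 11:39 AM − 25 min = 11:14 AM.
Sample prep ends at 11:14 AM + 90 min = 12:44 PM.

12:44 PM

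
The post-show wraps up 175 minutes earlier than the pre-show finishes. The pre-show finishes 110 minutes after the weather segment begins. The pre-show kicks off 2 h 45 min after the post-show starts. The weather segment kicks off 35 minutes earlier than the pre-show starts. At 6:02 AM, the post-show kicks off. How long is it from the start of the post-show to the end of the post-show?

The pre-show starts at 6:02 AM + 165 min = 8:47 AM.
The weather segment starts at 8:47 AM − 35 min = 8:12 AM.
The pre-show ends at 8:12 AM + 110 min = 10:02 AM.
The post-show ends at 10:02 AM − 175 min = 7:07 AM.
From 6:02 AM to 7:07 AM is 65 minutes.

65 minutes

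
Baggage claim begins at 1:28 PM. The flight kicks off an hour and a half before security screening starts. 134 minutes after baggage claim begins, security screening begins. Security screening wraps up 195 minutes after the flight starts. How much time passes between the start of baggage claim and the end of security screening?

Security screening starts at 1:28 PM + 134 min = 3:42 PM.
The flight starts at 3:42 PM − 90 min = 2:12 PM.
Security screening ends at 2:12 PM + 195 min = 5:27 PM.
From 1:28 PM to 5:27 PM is 3 hours 59 minutes.

3 hours 59 minutes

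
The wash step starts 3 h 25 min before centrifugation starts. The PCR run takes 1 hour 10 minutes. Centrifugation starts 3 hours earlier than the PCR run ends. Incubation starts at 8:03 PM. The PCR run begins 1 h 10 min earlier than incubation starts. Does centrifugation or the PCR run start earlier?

centrifugation

The PCR run starts at 8:03 PM − 70 min = 6:53 PM.
The PCR run ends at 6:53 PM + 70 min = 8:03 PM.
Centrifugation starts at 8:03 PM − 180 min = 5:03 PM.
Centrifugation starts at 5:03 PM and the PCR run starts at 6:53 PM, so centrifugation is first.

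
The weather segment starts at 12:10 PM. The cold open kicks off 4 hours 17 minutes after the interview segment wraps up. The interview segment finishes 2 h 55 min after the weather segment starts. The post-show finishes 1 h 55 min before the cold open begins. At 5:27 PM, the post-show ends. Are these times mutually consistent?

The interview segment ends at 12:10 PM + 175 min = 3:05 PM.
The cold open starts at 3:05 PM + 257 min = 7:22 PM.
The post-show ends at 7:22 PM − 115 min = 5:27 PM.
That matches the stated 5:27 PM, so the schedule is consistent.

Yes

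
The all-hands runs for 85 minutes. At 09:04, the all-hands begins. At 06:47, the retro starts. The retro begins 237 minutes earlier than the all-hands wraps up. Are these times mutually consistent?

The all-hands ends at 09:04 + 85 min = 10:29.
The retro starts at 10:29 − 237 min = 06:32.
But the retro is also said to start at 06:47 — a 15-minute conflict.

No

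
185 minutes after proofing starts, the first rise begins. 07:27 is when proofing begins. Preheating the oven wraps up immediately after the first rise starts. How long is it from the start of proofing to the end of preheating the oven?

The first rise starts at 07:27 + 185 min = 10:32.
So preheating the oven ends at 10:32.
From 07:27 to 10:32 is 3 hours 5 minutes.

3 hours 5 minutes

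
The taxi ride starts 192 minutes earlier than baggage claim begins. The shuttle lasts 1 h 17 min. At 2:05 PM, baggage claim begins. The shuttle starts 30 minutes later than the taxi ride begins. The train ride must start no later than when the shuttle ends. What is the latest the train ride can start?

12:40 PM

The taxi ride starts at 2:05 PM − 192 min = 10:53 AM.
The shuttle starts at 10:53 AM + 30 min = 11:23 AM.
The shuttle ends at 11:23 AM + 77 min = 12:40 PM.
The train ride is bounded by the shuttle, so the latest it can start is 12:40 PM.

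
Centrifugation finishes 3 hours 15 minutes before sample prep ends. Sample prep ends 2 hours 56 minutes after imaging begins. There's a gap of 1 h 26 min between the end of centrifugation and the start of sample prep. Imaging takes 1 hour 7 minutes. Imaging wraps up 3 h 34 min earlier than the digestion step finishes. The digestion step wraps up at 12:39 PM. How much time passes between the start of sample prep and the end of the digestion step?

Imaging ends at 12:39 PM − 214 min = 9:05 AM.
Imaging starts at 9:05 AM − 67 min = 7:58 AM.
Sample prep ends at 7:58 AM + 176 min = 10:54 AM.
Centrifugation ends at 10:54 AM − 195 min = 7:39 AM.
Sample prep starts at 7:39 AM + 86 min = 9:05 AM.
From 9:05 AM to 12:39 PM is 214 minutes.

214 minutes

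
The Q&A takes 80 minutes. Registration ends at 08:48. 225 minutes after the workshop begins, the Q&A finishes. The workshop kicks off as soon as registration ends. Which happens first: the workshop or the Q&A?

The workshop starts at 08:48.
The Q&A ends at 08:48 + 225 min = 12:33.
The Q&A starts at 12:33 − 80 min = 11:13.
The workshop starts at 08:48 and the Q&A starts at 11:13, so the workshop is first.

the workshop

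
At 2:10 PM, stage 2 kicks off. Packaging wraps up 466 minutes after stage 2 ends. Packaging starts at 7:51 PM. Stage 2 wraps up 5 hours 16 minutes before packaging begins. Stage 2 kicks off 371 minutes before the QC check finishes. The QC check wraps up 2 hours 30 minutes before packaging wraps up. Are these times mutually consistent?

No

Stage 2 ends at 7:51 PM − 316 min = 2:35 PM.
Packaging ends at 2:35 PM + 466 min = 10:21 PM.
The QC check ends at 10:21 PM − 150 min = 7:51 PM.
Stage 2 starts at 7:51 PM − 371 min = 1:40 PM.
But stage 2 is also said to start at 2:10 PM — a 30-minute conflict.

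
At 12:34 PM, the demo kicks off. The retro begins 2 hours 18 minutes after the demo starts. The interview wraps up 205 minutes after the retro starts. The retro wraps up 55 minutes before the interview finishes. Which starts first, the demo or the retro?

The retro starts at 12:34 PM + 138 min = 2:52 PM.
The demo starts at 12:34 PM and the retro starts at 2:52 PM, so the demo is first.

the demo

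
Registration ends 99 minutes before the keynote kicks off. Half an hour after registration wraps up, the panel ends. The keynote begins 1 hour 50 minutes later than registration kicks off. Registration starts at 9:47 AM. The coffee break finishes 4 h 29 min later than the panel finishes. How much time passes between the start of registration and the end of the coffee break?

The keynote starts at 9:47 AM + 110 min = 11:37 AM.
Registration ends at 11:37 AM − 99 min = 9:58 AM.
The panel ends at 9:58 AM + 30 min = 10:28 AM.
The coffee break ends at 10:28 AM + 269 min = 2:57 PM.
From 9:47 AM to 2:57 PM is 5 hours 10 minutes.

5 hours 10 minutes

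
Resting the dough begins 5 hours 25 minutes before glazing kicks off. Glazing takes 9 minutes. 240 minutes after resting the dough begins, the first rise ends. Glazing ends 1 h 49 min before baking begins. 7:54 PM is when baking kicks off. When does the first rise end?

4:31 PM

Glazing ends at 7:54 PM − 109 min = 6:05 PM.
Glazing starts at 6:05 PM − 9 min = 5:56 PM.
Resting the dough starts at 5:56 PM − 325 min = 12:31 PM.
The first rise ends at 12:31 PM + 240 min = 4:31 PM.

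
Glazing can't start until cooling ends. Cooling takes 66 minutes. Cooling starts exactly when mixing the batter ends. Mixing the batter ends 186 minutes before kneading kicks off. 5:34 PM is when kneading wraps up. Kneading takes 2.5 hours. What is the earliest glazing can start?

Kneading starts at 5:34 PM − 150 min = 3:04 PM.
Mixing the batter ends at 3:04 PM − 186 min = 11:58 AM.
So cooling starts at 11:58 AM.
Cooling ends at 11:58 AM + 66 min = 1:04 PM.
Glazing is bounded by cooling, so the earliest it can start is 1:04 PM.

1:04 PM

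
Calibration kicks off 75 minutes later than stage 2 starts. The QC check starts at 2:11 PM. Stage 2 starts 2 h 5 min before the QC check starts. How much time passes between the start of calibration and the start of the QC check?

50 minutes

Stage 2 starts at 2:11 PM − 125 min = 12:06 PM.
Calibration starts at 12:06 PM + 75 min = 1:21 PM.
From 1:21 PM to 2:11 PM is 50 minutes.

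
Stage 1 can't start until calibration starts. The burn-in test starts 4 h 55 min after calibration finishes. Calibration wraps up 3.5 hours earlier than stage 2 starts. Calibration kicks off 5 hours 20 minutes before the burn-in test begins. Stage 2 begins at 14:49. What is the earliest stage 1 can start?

Calibration ends at 14:49 − 210 min = 11:19.
The burn-in test starts at 11:19 + 295 min = 16:14.
Calibration starts at 16:14 − 320 min = 10:54.
Stage 1 is bounded by calibration, so the earliest it can start is 10:54.

10:54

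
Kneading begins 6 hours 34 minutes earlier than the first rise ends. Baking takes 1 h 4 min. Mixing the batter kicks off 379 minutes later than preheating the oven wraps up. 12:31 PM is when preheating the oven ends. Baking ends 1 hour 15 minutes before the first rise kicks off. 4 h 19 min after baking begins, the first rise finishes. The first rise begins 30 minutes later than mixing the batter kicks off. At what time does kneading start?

Mixing the batter starts at 12:31 PM + 379 min = 6:50 PM.
The first rise starts at 6:50 PM + 30 min = 7:20 PM.
Baking ends at 7:20 PM − 75 min = 6:05 PM.
Baking starts at 6:05 PM − 64 min = 5:01 PM.
The first rise ends at 5:01 PM + 259 min = 9:20 PM.
Kneading starts at 9:20 PM − 394 min = 2:46 PM.

2:46 PM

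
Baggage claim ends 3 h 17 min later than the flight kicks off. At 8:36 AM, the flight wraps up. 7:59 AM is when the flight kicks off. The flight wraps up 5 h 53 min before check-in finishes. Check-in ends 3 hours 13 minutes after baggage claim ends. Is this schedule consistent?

Baggage claim ends at 7:59 AM + 197 min = 11:16 AM.
Check-in ends at 11:16 AM + 193 min = 2:29 PM.
The flight ends at 2:29 PM − 353 min = 8:36 AM.
That matches the stated 8:36 AM, so the schedule is consistent.

Yes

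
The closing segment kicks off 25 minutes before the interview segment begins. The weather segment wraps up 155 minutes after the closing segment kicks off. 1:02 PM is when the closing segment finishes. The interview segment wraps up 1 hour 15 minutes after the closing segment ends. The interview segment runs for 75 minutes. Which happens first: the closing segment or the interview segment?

The interview segment ends at 1:02 PM + 75 min = 2:17 PM.
The interview segment starts at 2:17 PM − 75 min = 1:02 PM.
The closing segment starts at 1:02 PM − 25 min = 12:37 PM.
The closing segment starts at 12:37 PM and the interview segment starts at 1:02 PM, so the closing segment is first.

the closing segment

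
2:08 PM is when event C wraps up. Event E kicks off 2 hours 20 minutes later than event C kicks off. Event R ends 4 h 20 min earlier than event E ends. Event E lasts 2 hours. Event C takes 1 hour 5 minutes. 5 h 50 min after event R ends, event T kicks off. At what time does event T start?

Event C starts at 2:08 PM − 65 min = 1:03 PM.
Event E starts at 1:03 PM + 140 min = 3:23 PM.
Event E ends at 3:23 PM + 120 min = 5:23 PM.
Event R ends at 5:23 PM − 260 min = 1:03 PM.
Event T starts at 1:03 PM + 350 min = 6:53 PM.

6:53 PM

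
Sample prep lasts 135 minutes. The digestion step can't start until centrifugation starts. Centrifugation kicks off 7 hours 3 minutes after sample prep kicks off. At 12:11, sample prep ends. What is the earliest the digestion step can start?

16:59

Sample prep starts at 12:11 − 135 min = 09:56.
Centrifugation starts at 09:56 + 423 min = 16:59.
The digestion step is bounded by centrifugation, so the earliest it can start is 16:59.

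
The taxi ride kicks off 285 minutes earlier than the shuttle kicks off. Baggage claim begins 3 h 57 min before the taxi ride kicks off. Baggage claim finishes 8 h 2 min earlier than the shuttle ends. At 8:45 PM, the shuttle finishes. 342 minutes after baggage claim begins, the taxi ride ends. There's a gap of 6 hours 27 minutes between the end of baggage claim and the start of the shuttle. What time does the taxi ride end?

Baggage claim ends at 8:45 PM − 482 min = 12:43 PM.
The shuttle starts at 12:43 PM + 387 min = 7:10 PM.
The taxi ride starts at 7:10 PM − 285 min = 2:25 PM.
Baggage claim starts at 2:25 PM − 237 min = 10:28 AM.
The taxi ride ends at 10:28 AM + 342 min = 4:10 PM.

4:10 PM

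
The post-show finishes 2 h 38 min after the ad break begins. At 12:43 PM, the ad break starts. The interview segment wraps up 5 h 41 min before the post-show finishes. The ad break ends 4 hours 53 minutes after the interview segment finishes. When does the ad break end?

The post-show ends at 12:43 PM + 158 min = 3:21 PM.
The interview segment ends at 3:21 PM − 341 min = 9:40 AM.
The ad break ends at 9:40 AM + 293 min = 2:33 PM.

2:33 PM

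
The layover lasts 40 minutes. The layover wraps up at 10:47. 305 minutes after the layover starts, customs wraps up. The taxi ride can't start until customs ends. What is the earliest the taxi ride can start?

The layover starts at 10:47 − 40 min = 10:07.
Customs ends at 10:07 + 305 min = 15:12.
The taxi ride is bounded by customs, so the earliest it can start is 15:12.

15:12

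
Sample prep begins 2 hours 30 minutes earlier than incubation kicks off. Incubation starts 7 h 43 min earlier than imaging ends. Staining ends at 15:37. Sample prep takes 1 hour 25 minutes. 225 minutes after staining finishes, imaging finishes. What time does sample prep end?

10:34

Imaging ends at 15:37 + 225 min = 19:22.
Incubation starts at 19:22 − 463 min = 11:39.
Sample prep starts at 11:39 − 150 min = 09:09.
Sample prep ends at 09:09 + 85 min = 10:34.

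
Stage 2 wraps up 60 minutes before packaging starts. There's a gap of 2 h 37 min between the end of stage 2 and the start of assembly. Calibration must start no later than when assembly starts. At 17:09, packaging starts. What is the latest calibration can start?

Stage 2 ends at 17:09 − 60 min = 16:09.
Assembly starts at 16:09 + 157 min = 18:46.
Calibration is bounded by assembly, so the latest it can start is 18:46.

18:46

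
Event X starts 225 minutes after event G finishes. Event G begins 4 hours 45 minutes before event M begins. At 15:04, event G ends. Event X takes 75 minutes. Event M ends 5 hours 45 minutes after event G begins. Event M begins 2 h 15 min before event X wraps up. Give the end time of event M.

18:49

Event X starts at 15:04 + 225 min = 18:49.
Event X ends at 18:49 + 75 min = 20:04.
Event M starts at 20:04 − 135 min = 17:49.
Event G starts at 17:49 − 285 min = 13:04.
Event M ends at 13:04 + 345 min = 18:49.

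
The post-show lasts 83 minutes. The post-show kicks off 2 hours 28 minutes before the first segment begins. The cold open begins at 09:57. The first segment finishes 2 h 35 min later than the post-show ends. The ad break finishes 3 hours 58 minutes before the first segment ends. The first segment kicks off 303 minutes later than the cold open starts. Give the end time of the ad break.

12:32

The first segment starts at 09:57 + 303 min = 15:00.
The post-show starts at 15:00 − 148 min = 12:32.
The post-show ends at 12:32 + 83 min = 13:55.
The first segment ends at 13:55 + 155 min = 16:30.
The ad break ends at 16:30 − 238 min = 12:32.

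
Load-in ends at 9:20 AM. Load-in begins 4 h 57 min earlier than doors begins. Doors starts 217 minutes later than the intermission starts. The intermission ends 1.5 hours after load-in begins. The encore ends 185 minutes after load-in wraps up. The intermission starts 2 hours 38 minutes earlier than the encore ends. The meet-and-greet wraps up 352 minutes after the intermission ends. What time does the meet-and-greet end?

The encore ends at 9:20 AM + 185 min = 12:25 PM.
The intermission starts at 12:25 PM − 158 min = 9:47 AM.
Doors starts at 9:47 AM + 217 min = 1:24 PM.
Load-in starts at 1:24 PM − 297 min = 8:27 AM.
The intermission ends at 8:27 AM + 90 min = 9:57 AM.
The meet-and-greet ends at 9:57 AM + 352 min = 3:49 PM.

3:49 PM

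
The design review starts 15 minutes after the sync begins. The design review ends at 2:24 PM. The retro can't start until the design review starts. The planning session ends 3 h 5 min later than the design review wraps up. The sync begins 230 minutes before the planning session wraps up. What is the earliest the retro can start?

1:54 PM

The planning session ends at 2:24 PM + 185 min = 5:29 PM.
The sync starts at 5:29 PM − 230 min = 1:39 PM.
The design review starts at 1:39 PM + 15 min = 1:54 PM.
The retro is bounded by the design review, so the earliest it can start is 1:54 PM.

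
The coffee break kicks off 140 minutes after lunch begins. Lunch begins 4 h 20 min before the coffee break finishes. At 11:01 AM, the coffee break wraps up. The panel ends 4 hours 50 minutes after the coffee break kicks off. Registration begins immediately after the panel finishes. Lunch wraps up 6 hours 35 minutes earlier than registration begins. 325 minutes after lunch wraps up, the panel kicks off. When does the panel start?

12:41 PM

Lunch starts at 11:01 AM − 260 min = 6:41 AM.
The coffee break starts at 6:41 AM + 140 min = 9:01 AM.
The panel ends at 9:01 AM + 290 min = 1:51 PM.
So registration starts at 1:51 PM.
Lunch ends at 1:51 PM − 395 min = 7:16 AM.
The panel starts at 7:16 AM + 325 min = 12:41 PM.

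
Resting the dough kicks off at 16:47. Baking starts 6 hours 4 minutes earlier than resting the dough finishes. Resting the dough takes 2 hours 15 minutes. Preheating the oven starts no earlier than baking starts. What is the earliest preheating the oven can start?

12:58

Resting the dough ends at 16:47 + 135 min = 19:02.
Baking starts at 19:02 − 364 min = 12:58.
Preheating the oven is bounded by baking, so the earliest it can start is 12:58.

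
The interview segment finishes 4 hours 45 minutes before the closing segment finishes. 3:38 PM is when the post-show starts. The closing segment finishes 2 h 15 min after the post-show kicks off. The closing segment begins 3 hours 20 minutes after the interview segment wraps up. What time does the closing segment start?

The closing segment ends at 3:38 PM + 135 min = 5:53 PM.
The interview segment ends at 5:53 PM − 285 min = 1:08 PM.
The closing segment starts at 1:08 PM + 200 min = 4:28 PM.

4:28 PM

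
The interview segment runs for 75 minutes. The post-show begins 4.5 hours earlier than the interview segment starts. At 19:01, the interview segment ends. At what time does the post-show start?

13:16

The interview segment starts at 19:01 − 75 min = 17:46.
The post-show starts at 17:46 − 270 min = 13:16.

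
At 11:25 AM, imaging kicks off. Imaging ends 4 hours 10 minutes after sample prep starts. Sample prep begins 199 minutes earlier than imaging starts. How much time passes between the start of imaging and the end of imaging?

51 minutes

Sample prep starts at 11:25 AM − 199 min = 8:06 AM.
Imaging ends at 8:06 AM + 250 min = 12:16 PM.
From 11:25 AM to 12:16 PM is 51 minutes.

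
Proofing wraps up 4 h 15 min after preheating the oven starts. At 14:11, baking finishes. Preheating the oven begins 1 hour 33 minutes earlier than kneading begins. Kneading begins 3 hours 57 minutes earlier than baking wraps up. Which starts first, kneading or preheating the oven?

Kneading starts at 14:11 − 237 min = 10:14.
Preheating the oven starts at 10:14 − 93 min = 08:41.
Kneading starts at 10:14 and preheating the oven starts at 08:41, so preheating the oven is first.

preheating the oven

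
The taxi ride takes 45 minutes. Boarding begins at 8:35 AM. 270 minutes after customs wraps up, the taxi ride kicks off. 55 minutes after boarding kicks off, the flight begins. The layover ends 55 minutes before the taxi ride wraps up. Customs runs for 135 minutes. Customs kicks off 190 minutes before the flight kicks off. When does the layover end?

The flight starts at 8:35 AM + 55 min = 9:30 AM.
Customs starts at 9:30 AM − 190 min = 6:20 AM.
Customs ends at 6:20 AM + 135 min = 8:35 AM.
The taxi ride starts at 8:35 AM + 270 min = 1:05 PM.
The taxi ride ends at 1:05 PM + 45 min = 1:50 PM.
The layover ends at 1:50 PM − 55 min = 12:55 PM.

12:55 PM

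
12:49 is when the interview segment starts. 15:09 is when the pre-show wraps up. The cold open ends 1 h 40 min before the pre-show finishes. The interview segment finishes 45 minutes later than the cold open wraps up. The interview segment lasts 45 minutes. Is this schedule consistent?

No

The cold open ends at 15:09 − 100 min = 13:29.
The interview segment ends at 13:29 + 45 min = 14:14.
The interview segment starts at 14:14 − 45 min = 13:29.
But the interview segment is also said to start at 12:49 — a 40-minute conflict.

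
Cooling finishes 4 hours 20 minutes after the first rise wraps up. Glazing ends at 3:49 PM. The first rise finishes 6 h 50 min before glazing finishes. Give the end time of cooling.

1:19 PM

The first rise ends at 3:49 PM − 410 min = 8:59 AM.
Cooling ends at 8:59 AM + 260 min = 1:19 PM.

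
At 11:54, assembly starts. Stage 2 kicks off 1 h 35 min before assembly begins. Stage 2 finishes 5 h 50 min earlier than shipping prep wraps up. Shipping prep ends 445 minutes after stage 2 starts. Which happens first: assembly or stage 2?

Stage 2 starts at 11:54 − 95 min = 10:19.
Assembly starts at 11:54 and stage 2 starts at 10:19, so stage 2 is first.

stage 2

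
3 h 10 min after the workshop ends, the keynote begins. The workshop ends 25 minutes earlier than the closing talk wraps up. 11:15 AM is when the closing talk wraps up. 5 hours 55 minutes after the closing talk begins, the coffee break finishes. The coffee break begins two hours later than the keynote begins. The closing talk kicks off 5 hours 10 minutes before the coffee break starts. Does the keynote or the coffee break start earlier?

The workshop ends at 11:15 AM − 25 min = 10:50 AM.
The keynote starts at 10:50 AM + 190 min = 2:00 PM.
The coffee break starts at 2:00 PM + 120 min = 4:00 PM.
The keynote starts at 2:00 PM and the coffee break starts at 4:00 PM, so the keynote is first.

the keynote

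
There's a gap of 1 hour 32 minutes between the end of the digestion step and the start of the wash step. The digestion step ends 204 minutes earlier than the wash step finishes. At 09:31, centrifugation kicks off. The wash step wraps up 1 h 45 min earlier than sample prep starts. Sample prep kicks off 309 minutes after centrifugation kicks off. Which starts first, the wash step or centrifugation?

centrifugation

Sample prep starts at 09:31 + 309 min = 14:40.
The wash step ends at 14:40 − 105 min = 12:55.
The digestion step ends at 12:55 − 204 min = 09:31.
The wash step starts at 09:31 + 92 min = 11:03.
The wash step starts at 11:03 and centrifugation starts at 09:31, so centrifugation is first.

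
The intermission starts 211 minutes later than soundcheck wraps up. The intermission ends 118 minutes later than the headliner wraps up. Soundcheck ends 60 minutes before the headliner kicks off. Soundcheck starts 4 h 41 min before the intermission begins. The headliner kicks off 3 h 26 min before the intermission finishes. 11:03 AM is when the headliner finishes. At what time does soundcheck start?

7:25 AM

The intermission ends at 11:03 AM + 118 min = 1:01 PM.
The headliner starts at 1:01 PM − 206 min = 9:35 AM.
Soundcheck ends at 9:35 AM − 60 min = 8:35 AM.
The intermission starts at 8:35 AM + 211 min = 12:06 PM.
Soundcheck starts at 12:06 PM − 281 min = 7:25 AM.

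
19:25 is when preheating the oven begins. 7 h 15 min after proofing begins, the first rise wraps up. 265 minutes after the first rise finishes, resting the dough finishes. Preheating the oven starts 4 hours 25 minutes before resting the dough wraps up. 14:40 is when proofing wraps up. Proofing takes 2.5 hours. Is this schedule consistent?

Yes

Proofing starts at 14:40 − 150 min = 12:10.
The first rise ends at 12:10 + 435 min = 19:25.
Resting the dough ends at 19:25 + 265 min = 23:50.
Preheating the oven starts at 23:50 − 265 min = 19:25.
That matches the stated 19:25, so the schedule is consistent.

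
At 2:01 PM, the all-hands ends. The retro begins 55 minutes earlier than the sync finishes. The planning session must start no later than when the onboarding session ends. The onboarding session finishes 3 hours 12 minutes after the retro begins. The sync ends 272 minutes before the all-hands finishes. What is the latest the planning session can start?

The sync ends at 2:01 PM − 272 min = 9:29 AM.
The retro starts at 9:29 AM − 55 min = 8:34 AM.
The onboarding session ends at 8:34 AM + 192 min = 11:46 AM.
The planning session is bounded by the onboarding session, so the latest it can start is 11:46 AM.

11:46 AM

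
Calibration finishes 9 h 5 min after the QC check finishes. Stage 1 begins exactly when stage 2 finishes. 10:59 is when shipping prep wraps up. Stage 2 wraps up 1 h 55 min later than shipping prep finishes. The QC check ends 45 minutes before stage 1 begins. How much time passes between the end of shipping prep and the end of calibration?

10 hours 15 minutes

Stage 2 ends at 10:59 + 115 min = 12:54.
So stage 1 starts at 12:54.
The QC check ends at 12:54 − 45 min = 12:09.
Calibration ends at 12:09 + 545 min = 21:14.
From 10:59 to 21:14 is 10 hours 15 minutes.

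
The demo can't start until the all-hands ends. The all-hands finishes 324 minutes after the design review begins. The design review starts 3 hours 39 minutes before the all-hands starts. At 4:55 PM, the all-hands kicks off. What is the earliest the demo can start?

6:40 PM

The design review starts at 4:55 PM − 219 min = 1:16 PM.
The all-hands ends at 1:16 PM + 324 min = 6:40 PM.
The demo is bounded by the all-hands, so the earliest it can start is 6:40 PM.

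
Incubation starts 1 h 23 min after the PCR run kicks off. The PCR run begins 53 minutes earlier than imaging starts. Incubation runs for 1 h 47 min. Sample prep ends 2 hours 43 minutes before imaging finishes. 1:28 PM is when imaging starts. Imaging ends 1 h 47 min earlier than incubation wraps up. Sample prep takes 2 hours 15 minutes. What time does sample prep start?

9:00 AM

The PCR run starts at 1:28 PM − 53 min = 12:35 PM.
Incubation starts at 12:35 PM + 83 min = 1:58 PM.
Incubation ends at 1:58 PM + 107 min = 3:45 PM.
Imaging ends at 3:45 PM − 107 min = 1:58 PM.
Sample prep ends at 1:58 PM − 163 min = 11:15 AM.
Sample prep starts at 11:15 AM − 135 min = 9:00 AM.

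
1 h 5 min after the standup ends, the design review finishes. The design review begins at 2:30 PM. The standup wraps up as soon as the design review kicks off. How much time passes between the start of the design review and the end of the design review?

1 hour 5 minutes

The standup ends at 2:30 PM.
The design review ends at 2:30 PM + 65 min = 3:35 PM.
From 2:30 PM to 3:35 PM is 1 hour 5 minutes.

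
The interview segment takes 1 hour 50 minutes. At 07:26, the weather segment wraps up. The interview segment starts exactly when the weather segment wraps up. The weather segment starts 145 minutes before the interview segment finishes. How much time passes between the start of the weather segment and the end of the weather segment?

The interview segment starts at 07:26.
The interview segment ends at 07:26 + 110 min = 09:16.
The weather segment starts at 09:16 − 145 min = 06:51.
From 06:51 to 07:26 is 35 minutes.

35 minutes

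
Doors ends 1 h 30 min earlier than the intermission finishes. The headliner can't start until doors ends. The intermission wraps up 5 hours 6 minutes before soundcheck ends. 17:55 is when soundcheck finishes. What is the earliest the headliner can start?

The intermission ends at 17:55 − 306 min = 12:49.
Doors ends at 12:49 − 90 min = 11:19.
The headliner is bounded by doors, so the earliest it can start is 11:19.

11:19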